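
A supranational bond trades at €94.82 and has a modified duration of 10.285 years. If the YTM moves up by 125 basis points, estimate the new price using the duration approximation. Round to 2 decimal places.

Duration approximation: ΔP/P ≈ -D_mod · Δy = -10.285 × (+0.0125) = -0.1285625.
New price ≈ 94.82 × (1 - 0.1285625) = 82.62970375.

€82.63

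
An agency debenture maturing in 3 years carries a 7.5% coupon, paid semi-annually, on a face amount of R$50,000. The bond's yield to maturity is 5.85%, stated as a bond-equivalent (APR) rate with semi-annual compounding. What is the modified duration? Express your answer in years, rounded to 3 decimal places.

Periodic yield y = 0.02925. First find Macaulay duration:
  t   CF        PV=CF/(1+0.02925)^t    t·PV
  1     1,875.00     1,821.7148     1,821.7148
  2     1,875.00     1,769.9440     3,539.8880
  3     1,875.00     1,719.6444     5,158.9331
  4     1,875.00     1,670.7742     6,683.0969
  5     1,875.00     1,623.2929     8,116.4646
  6    51,875.00    43,634.7865   261,808.7192
  Σ                 52,240.1569   287,128.8167
P = 52,240.1569; Macaulay duration = 287,128.8167 / 52,240.1569 = 5.49632 half-year periods = 2.74816 years.
Modified duration = D_Mac / (1 + y) = 2.74816 / 1.02925 = 2.67006 years.

2.670 years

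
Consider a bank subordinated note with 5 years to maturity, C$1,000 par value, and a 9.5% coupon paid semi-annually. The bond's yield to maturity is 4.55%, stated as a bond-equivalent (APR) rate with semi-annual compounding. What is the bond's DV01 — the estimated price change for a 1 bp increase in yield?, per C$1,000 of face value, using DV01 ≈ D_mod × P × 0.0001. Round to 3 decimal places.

Periodic yield y = 0.02275.
  t   CF        PV=CF/(1+0.02275)^t    t·PV
  1        47.50        46.4434        46.4434
  2        47.50        45.4103        90.8207
  3        47.50        44.4002       133.2007
  4        47.50        43.4126       173.6503
  5        47.50        42.4469       212.2346
  6        47.50        41.5027       249.0164
  7        47.50        40.5795       284.0568
  8        47.50        39.6769       317.4152
  9        47.50        38.7943       349.1489
  10    1,047.50       836.4869     8,364.8691
  Σ                  1,219.1539    10,220.8561
P = 1,219.1539; D_Mac = 8.38357 half-year periods = 4.19178 yrs; D_mod = 4.09854 yrs.
DV01 ≈ 4.09854 × 1,219.1539 × 0.0001 = 0.499675.

C$0.500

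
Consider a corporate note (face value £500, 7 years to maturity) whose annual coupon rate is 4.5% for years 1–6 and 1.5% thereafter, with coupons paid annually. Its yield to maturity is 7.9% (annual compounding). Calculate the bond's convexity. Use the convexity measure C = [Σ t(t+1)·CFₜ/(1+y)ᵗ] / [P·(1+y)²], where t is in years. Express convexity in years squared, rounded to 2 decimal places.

With y = 0.079:
  t   CF        PV=CF/(1+0.079)^t    t·PV        t(t+1)·PV
  1        22.50        20.8526        20.8526          41.7053
  2        22.50        19.3259        38.6518         115.9554
  3        22.50        17.9109        53.7328         214.9312
  4        22.50        16.5996        66.3983         331.9913
  5        22.50        15.3842        76.9211         461.5264
  6        22.50        14.2578        85.5471         598.8294
  7       507.50       298.0478     2,086.3347      16,690.6773
  Σ                    402.3789     2,428.4383      18,455.6163
P = 402.3789.
Convexity = Σ t(t+1)·PV / [P·(1+y)²] = 18,455.6163 / (402.3789 × 1.164241) = 39.39585.

39.40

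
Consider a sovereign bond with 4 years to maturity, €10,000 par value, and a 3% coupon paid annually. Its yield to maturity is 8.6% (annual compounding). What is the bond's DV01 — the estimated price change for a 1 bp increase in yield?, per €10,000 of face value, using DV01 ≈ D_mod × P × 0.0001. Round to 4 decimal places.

Periodic yield y = 0.086.
  t   CF        PV=CF/(1+0.086)^t    t·PV
  1       300.00       276.2431       276.2431
  2       300.00       254.3675       508.7350
  3       300.00       234.2242       702.6726
  4    10,300.00     7,404.8783    29,619.5131
  Σ                  8,169.7131    31,107.1638
P = 8,169.7131; D_Mac = 3.80762 yrs; D_mod = 3.50610 yrs.
DV01 ≈ 3.50610 × 8,169.7131 × 0.0001 = 2.864380.

€2.8644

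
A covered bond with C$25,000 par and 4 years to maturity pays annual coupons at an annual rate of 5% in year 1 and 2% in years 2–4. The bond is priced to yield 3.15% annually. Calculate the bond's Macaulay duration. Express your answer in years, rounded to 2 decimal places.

Periodic yield y = 0.0315. Discount each cash flow and weight by its year:
  t   CF        PV=CF/(1+0.0315)^t    t·PV
  1     1,250.00     1,211.8274     1,211.8274
  2       500.00       469.9282       939.8565
  3       500.00       455.5775     1,366.7326
  4    25,500.00    22,524.9197    90,099.6788
  Σ                 24,662.2529    93,618.0953
Price P = Σ PV = 24,662.2529.
Macaulay duration = Σ(t·PV) / P = 93,618.0953 / 24,662.2529 = 3.79601 years.

3.80 years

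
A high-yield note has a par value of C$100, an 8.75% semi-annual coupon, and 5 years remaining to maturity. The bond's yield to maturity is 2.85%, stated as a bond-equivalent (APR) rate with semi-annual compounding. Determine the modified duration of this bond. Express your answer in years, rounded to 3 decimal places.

Periodic yield y = 0.01425. First find Macaulay duration:
  t   CF        PV=CF/(1+0.01425)^t    t·PV
  1        4.375         4.3135         4.3135
  2        4.375         4.2529         8.5059
  3        4.375         4.1932        12.5795
  4        4.375         4.1343        16.5370
  5        4.375         4.0762        20.3809
  6        4.375         4.0189        24.1134
  7        4.375         3.9624        27.7371
  8        4.375         3.9068        31.2542
  9        4.375         3.8519        34.6669
  10     104.375        90.6038       906.0378
  Σ                    127.3139     1,086.1263
P = 127.3139; Macaulay duration = 1,086.1263 / 127.3139 = 8.53109 half-year periods = 4.26555 years.
Modified duration = D_Mac / (1 + y) = 4.26555 / 1.01425 = 4.20562 years.

4.206 years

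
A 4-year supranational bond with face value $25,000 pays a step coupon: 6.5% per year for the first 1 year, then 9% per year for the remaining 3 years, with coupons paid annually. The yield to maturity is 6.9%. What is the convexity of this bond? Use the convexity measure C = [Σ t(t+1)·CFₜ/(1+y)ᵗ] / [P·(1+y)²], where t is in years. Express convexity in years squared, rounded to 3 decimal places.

With y = 0.069:
  t   CF        PV=CF/(1+0.069)^t    t·PV        t(t+1)·PV
  1     1,625.00     1,520.1123     1,520.1123       3,040.2245
  2     2,250.00     1,968.9156     3,937.8313      11,813.4938
  3     2,250.00     1,841.8294     5,525.4882      22,101.9529
  4    27,250.00    20,866.7919    83,467.1678     417,335.8388
  Σ                 26,197.6492    94,450.5995     454,291.5100
P = 26,197.6492.
Convexity = Σ t(t+1)·PV / [P·(1+y)²] = 454,291.5100 / (26,197.6492 × 1.142761) = 15.17459.

15.175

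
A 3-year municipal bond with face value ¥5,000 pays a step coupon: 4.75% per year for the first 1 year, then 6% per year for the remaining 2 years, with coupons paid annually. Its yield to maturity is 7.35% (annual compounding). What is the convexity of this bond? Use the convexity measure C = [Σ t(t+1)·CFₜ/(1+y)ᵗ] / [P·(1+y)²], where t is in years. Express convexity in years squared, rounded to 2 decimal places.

9.73

With y = 0.0735:
  t   CF        PV=CF/(1+0.0735)^t    t·PV        t(t+1)·PV
  1       237.50       221.2389       221.2389         442.4779
  2       300.00       260.3258       520.6515       1,561.9546
  3     5,300.00     4,284.1999    12,852.5996      51,410.3984
  Σ                  4,765.7646    13,594.4901      53,414.8309
P = 4,765.7646.
Convexity = Σ t(t+1)·PV / [P·(1+y)²] = 53,414.8309 / (4,765.7646 × 1.152402) = 9.72580.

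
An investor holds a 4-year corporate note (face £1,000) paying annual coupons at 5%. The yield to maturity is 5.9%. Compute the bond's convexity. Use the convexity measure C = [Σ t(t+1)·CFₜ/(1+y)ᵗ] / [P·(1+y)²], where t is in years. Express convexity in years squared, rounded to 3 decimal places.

16.167

With y = 0.059:
  t   CF        PV=CF/(1+0.059)^t    t·PV        t(t+1)·PV
  1        50.00        47.2144        47.2144          94.4287
  2        50.00        44.5839        89.1678         267.5034
  3        50.00        42.1000       126.3000         505.2000
  4     1,050.00       834.8442     3,339.3770      16,696.8849
  Σ                    968.7425     3,602.0592      17,564.0171
P = 968.7425.
Convexity = Σ t(t+1)·PV / [P·(1+y)²] = 17,564.0171 / (968.7425 × 1.121481) = 16.16678.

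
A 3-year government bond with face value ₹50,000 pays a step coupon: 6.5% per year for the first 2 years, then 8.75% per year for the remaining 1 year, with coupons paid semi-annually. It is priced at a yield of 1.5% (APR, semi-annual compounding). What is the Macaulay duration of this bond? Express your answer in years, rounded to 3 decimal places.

2.790 years

Periodic yield y = 0.0075. Discount each cash flow and weight by its period:
  t   CF        PV=CF/(1+0.0075)^t    t·PV
  1     1,625.00     1,612.9032     1,612.9032
  2     1,625.00     1,600.8965     3,201.7930
  3     1,625.00     1,588.9792     4,766.9375
  4     1,625.00     1,577.1505     6,308.6021
  5     2,187.50     2,107.2826    10,536.4132
  6    52,187.50    49,899.4966   299,396.9793
  Σ                 58,386.7086   325,823.6283
Price P = Σ PV = 58,386.7086.
Macaulay duration = Σ(t·PV) / P = 325,823.6283 / 58,386.7086 = 5.58044 half-year periods.
In years: 5.58044 / 2 = 2.79022 years.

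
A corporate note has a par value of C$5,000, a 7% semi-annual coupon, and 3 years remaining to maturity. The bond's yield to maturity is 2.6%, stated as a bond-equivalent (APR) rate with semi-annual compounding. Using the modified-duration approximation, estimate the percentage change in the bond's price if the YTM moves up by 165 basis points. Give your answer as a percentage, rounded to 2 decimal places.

-4.52%

Periodic yield y = 0.013. Modified duration first:
  t   CF        PV=CF/(1+0.013)^t    t·PV
  1       175.00       172.7542       172.7542
  2       175.00       170.5372       341.0744
  3       175.00       168.3487       505.0460
  4       175.00       166.1882       664.7529
  5       175.00       164.0555       820.2776
  6     5,175.00     4,789.0975    28,734.5852
  Σ                  5,630.9814    31,238.4903
P = 5,630.9814; D_Mac = 5.54761 half-year periods = 2.77381 yrs; D_mod = 2.77381/(1+0.013) = 2.73821 yrs.
ΔP/P ≈ -D_mod · Δy = -2.73821 × (+0.0165) = -0.045180 = -4.5180%.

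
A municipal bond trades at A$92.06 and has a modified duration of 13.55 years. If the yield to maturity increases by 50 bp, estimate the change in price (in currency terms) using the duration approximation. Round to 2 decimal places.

Duration approximation: ΔP/P ≈ -D_mod · Δy = -13.55 × (+0.005) = -0.067750.
ΔP ≈ 92.06 × (-0.067750) = -6.237065.

-A$6.24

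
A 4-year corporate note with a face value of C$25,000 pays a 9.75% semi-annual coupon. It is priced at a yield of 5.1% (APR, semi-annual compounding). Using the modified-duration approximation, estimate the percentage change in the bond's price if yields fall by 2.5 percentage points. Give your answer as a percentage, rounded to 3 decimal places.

Periodic yield y = 0.0255. Modified duration first:
  t   CF        PV=CF/(1+0.0255)^t    t·PV
  1     1,218.75     1,188.4447     1,188.4447
  2     1,218.75     1,158.8929     2,317.7858
  3     1,218.75     1,130.0760     3,390.2279
  4     1,218.75     1,101.9756     4,407.9023
  5     1,218.75     1,074.5739     5,372.8697
  6     1,218.75     1,047.8537     6,287.1220
  7     1,218.75     1,021.7978     7,152.5848
  8    26,218.75    21,435.1568   171,481.2544
  Σ                 29,158.7713   201,598.1916
P = 29,158.7713; D_Mac = 6.91381 half-year periods = 3.45690 yrs; D_mod = 3.45690/(1+0.0255) = 3.37095 yrs.
ΔP/P ≈ -D_mod · Δy = -3.37095 × (-0.025) = +0.084274 = +8.4274%.

+8.427%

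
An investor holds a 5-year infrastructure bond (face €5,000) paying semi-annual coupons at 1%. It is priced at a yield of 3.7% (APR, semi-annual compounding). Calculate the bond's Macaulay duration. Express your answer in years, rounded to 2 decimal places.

Periodic yield y = 0.0185. Discount each cash flow and weight by its period:
  t   CF        PV=CF/(1+0.0185)^t    t·PV
  1        25.00        24.5459        24.5459
  2        25.00        24.1000        48.2001
  3        25.00        23.6623        70.9869
  4        25.00        23.2325        92.9300
  5        25.00        22.8105       114.0525
  6        25.00        22.3962       134.3770
  7        25.00        21.9894       153.9256
  8        25.00        21.5900       172.7196
  9        25.00        21.1978       190.7802
  10    5,025.00     4,183.3648    41,833.6475
  Σ                  4,388.8893    42,836.1653
Price P = Σ PV = 4,388.8893.
Macaulay duration = Σ(t·PV) / P = 42,836.1653 / 4,388.8893 = 9.76014 half-year periods.
In years: 9.76014 / 2 = 4.88007 years.

4.88 years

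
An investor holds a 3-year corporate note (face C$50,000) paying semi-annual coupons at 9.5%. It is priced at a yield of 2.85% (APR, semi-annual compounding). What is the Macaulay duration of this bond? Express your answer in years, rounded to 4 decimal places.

Periodic yield y = 0.01425. Discount each cash flow and weight by its period:
  t   CF        PV=CF/(1+0.01425)^t    t·PV
  1     2,375.00     2,341.6317     2,341.6317
  2     2,375.00     2,308.7323     4,617.4646
  3     2,375.00     2,276.2951     6,828.8853
  4     2,375.00     2,244.3136     8,977.2546
  5     2,375.00     2,212.7815    11,063.9075
  6    52,375.00    48,112.0584   288,672.3503
  Σ                 59,495.8127   322,501.4940
Price P = Σ PV = 59,495.8127.
Macaulay duration = Σ(t·PV) / P = 322,501.4940 / 59,495.8127 = 5.42057 half-year periods.
In years: 5.42057 / 2 = 2.71029 years.

2.7103 years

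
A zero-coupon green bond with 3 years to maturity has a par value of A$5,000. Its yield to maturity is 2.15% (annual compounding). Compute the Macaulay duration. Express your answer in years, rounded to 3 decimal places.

3.000 years

A zero-coupon bond has a single cash flow at maturity, so its Macaulay duration equals its maturity: 3 years.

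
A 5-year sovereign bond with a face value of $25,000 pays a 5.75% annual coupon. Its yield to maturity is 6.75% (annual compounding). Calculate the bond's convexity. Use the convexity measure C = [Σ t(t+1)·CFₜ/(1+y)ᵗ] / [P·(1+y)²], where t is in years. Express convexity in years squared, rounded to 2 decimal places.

22.65

With y = 0.0675:
  t   CF        PV=CF/(1+0.0675)^t    t·PV        t(t+1)·PV
  1     1,437.50     1,346.6042     1,346.6042       2,693.2084
  2     1,437.50     1,261.4559     2,522.9119       7,568.7356
  3     1,437.50     1,181.6917     3,545.0752      14,180.3010
  4     1,437.50     1,106.9712     4,427.8848      22,139.4238
  5    26,437.50    19,071.3294    95,356.6468     572,139.8805
  Σ                 23,968.0524   107,199.1229     618,721.5494
P = 23,968.0524.
Convexity = Σ t(t+1)·PV / [P·(1+y)²] = 618,721.5494 / (23,968.0524 × 1.139556) = 22.65305.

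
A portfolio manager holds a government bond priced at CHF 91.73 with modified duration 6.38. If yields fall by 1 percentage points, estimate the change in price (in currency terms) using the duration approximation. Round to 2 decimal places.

Duration approximation: ΔP/P ≈ -D_mod · Δy = -6.38 × (-0.01) = +0.063800.
ΔP ≈ 91.73 × (+0.063800) = +5.852374.

+CHF 5.85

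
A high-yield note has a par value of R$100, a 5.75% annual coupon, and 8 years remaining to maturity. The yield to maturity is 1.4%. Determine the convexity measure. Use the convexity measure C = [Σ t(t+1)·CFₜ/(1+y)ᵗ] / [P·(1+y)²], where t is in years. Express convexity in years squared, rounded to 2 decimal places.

With y = 0.014:
  t   CF        PV=CF/(1+0.014)^t    t·PV        t(t+1)·PV
  1         5.75         5.6706         5.6706          11.3412
  2         5.75         5.5923        11.1846          33.5539
  3         5.75         5.5151        16.5453          66.1813
  4         5.75         5.4390        21.7558         108.7792
  5         5.75         5.3639        26.8193         160.9160
  6         5.75         5.2898        31.7389         222.1720
  7         5.75         5.2168        36.5174         292.1394
  8       105.75        94.6186       756.9492       6,812.5426
  Σ                    132.7061       907.1812       7,707.6258
P = 132.7061.
Convexity = Σ t(t+1)·PV / [P·(1+y)²] = 7,707.6258 / (132.7061 × 1.028196) = 56.48769.

56.49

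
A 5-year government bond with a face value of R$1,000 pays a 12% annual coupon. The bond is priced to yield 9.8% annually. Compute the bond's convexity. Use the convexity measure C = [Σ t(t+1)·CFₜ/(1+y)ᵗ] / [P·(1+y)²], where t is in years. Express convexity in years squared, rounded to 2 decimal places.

With y = 0.098:
  t   CF        PV=CF/(1+0.098)^t    t·PV        t(t+1)·PV
  1       120.00       109.2896       109.2896         218.5792
  2       120.00        99.5352       199.0703         597.2110
  3       120.00        90.6513       271.9540       1,087.8161
  4       120.00        82.5604       330.2417       1,651.2084
  5     1,120.00       701.7886     3,508.9431      21,053.6586
  Σ                  1,083.8252     4,419.4988      24,608.4733
P = 1,083.8252.
Convexity = Σ t(t+1)·PV / [P·(1+y)²] = 24,608.4733 / (1,083.8252 × 1.205604) = 18.83305.

18.83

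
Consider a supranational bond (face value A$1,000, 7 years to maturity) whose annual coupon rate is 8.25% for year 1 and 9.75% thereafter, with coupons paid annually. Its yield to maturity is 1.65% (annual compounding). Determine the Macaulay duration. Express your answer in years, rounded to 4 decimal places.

5.7656 years

Periodic yield y = 0.0165. Discount each cash flow and weight by its year:
  t   CF        PV=CF/(1+0.0165)^t    t·PV
  1        82.50        81.1608        81.1608
  2        97.50        94.3604       188.7208
  3        97.50        92.8287       278.4862
  4        97.50        91.3219       365.2877
  5        97.50        89.8396       449.1979
  6        97.50        88.3813       530.2877
  7     1,097.50       978.7073     6,850.9514
  Σ                  1,516.6001     8,744.0927
Price P = Σ PV = 1,516.6001.
Macaulay duration = Σ(t·PV) / P = 8,744.0927 / 1,516.6001 = 5.76559 years.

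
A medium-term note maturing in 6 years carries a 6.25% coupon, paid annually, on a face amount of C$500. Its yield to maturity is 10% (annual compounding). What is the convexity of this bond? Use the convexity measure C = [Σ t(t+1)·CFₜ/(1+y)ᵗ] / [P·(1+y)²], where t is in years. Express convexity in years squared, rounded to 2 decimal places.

With y = 0.1:
  t   CF        PV=CF/(1+0.1)^t    t·PV        t(t+1)·PV
  1        31.25        28.4091        28.4091          56.8182
  2        31.25        25.8264        51.6529         154.9587
  3        31.25        23.4786        70.4358         281.7431
  4        31.25        21.3442        85.3767         426.8834
  5        31.25        19.4038        97.0190         582.1137
  6       531.25       299.8768     1,799.2607      12,594.8246
  Σ                    418.3389     2,132.1540      14,097.3416
P = 418.3389.
Convexity = Σ t(t+1)·PV / [P·(1+y)²] = 14,097.3416 / (418.3389 × 1.210000) = 27.84990.

27.85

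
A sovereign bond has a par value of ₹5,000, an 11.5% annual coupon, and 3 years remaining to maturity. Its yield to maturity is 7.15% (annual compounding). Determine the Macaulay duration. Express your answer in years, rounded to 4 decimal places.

2.7174 years

Periodic yield y = 0.0715. Discount each cash flow and weight by its year:
  t   CF        PV=CF/(1+0.0715)^t    t·PV
  1       575.00       536.6309       536.6309
  2       575.00       500.8221     1,001.6442
  3     5,575.00     4,531.7751    13,595.3252
  Σ                  5,569.2281    15,133.6003
Price P = Σ PV = 5,569.2281.
Macaulay duration = Σ(t·PV) / P = 15,133.6003 / 5,569.2281 = 2.71736 years.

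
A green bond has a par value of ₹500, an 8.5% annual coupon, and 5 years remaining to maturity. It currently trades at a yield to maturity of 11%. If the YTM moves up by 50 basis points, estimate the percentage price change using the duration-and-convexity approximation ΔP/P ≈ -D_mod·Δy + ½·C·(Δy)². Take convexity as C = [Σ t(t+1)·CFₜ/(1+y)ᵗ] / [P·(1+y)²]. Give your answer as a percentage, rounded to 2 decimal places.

-1.88%

With y = 0.11:
  t   CF        PV=CF/(1+0.11)^t    t·PV        t(t+1)·PV
  1        42.50        38.2883        38.2883          76.5766
  2        42.50        34.4940        68.9879         206.9637
  3        42.50        31.0756        93.2269         372.9076
  4        42.50        27.9961       111.9843         559.9213
  5       542.50       321.9473     1,609.7367       9,658.4204
  Σ                    453.8013     1,922.2241      10,874.7896
P = 453.8013; D_Mac = 4.23583 yrs; D_mod = 3.81606 yrs; C = 19.44953.
Duration effect: -3.81606 × (+0.005) = -0.019080
Convexity effect: 0.5 × 19.44953 × (0.005)² = +0.0002431
ΔP/P ≈ -0.019080 + 0.0002431 = -0.018837 = -1.8837%.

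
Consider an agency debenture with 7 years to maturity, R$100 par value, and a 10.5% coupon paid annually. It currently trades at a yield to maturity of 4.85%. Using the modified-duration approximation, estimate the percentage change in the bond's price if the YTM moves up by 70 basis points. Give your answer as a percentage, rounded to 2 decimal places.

-3.69%

Periodic yield y = 0.0485. Modified duration first:
  t   CF        PV=CF/(1+0.0485)^t    t·PV
  1        10.50        10.0143        10.0143
  2        10.50         9.5511        19.1022
  3        10.50         9.1093        27.3278
  4        10.50         8.6879        34.7517
  5        10.50         8.2860        41.4302
  6        10.50         7.9028        47.4165
  7       110.50        79.3201       555.2407
  Σ                    132.8715       735.2834
P = 132.8715; D_Mac = 5.53379 yrs; D_mod = 5.53379/(1+0.0485) = 5.27782 yrs.
ΔP/P ≈ -D_mod · Δy = -5.27782 × (+0.007) = -0.036945 = -3.6945%.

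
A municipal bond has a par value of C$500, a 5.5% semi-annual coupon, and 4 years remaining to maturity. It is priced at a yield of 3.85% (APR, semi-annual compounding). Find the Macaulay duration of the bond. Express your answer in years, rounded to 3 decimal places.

3.657 years

Periodic yield y = 0.01925. Discount each cash flow and weight by its period:
  t   CF        PV=CF/(1+0.01925)^t    t·PV
  1        13.75        13.4903        13.4903
  2        13.75        13.2355        26.4711
  3        13.75        12.9856        38.9567
  4        13.75        12.7403        50.9612
  5        13.75        12.4997        62.4984
  6        13.75        12.2636        73.5817
  7        13.75        12.0320        84.2240
  8       513.75       441.0685     3,528.5483
  Σ                    530.3155     3,878.7316
Price P = Σ PV = 530.3155.
Macaulay duration = Σ(t·PV) / P = 3,878.7316 / 530.3155 = 7.31401 half-year periods.
In years: 7.31401 / 2 = 3.65700 years.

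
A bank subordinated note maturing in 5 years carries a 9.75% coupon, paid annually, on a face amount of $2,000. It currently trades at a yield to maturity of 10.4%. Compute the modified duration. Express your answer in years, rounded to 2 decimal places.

Periodic yield y = 0.104. First find Macaulay duration:
  t   CF        PV=CF/(1+0.104)^t    t·PV
  1       195.00       176.6304       176.6304
  2       195.00       159.9913       319.9827
  3       195.00       144.9197       434.7591
  4       195.00       131.2678       525.0713
  5     2,195.00     1,338.4100     6,692.0498
  Σ                  1,951.2192     8,148.4933
P = 1,951.2192; Macaulay duration = 8,148.4933 / 1,951.2192 = 4.17610 years.
Modified duration = D_Mac / (1 + y) = 4.17610 / 1.104 = 3.78270 years.

3.78 years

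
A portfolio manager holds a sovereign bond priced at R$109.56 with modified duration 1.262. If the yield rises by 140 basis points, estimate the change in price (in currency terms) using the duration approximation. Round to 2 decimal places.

-R$1.94

Duration approximation: ΔP/P ≈ -D_mod · Δy = -1.262 × (+0.014) = -0.017668.
ΔP ≈ 109.56 × (-0.017668) = -1.93570608.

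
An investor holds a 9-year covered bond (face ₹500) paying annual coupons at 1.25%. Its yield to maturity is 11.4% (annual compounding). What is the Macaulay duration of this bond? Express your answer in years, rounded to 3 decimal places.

8.282 years

Periodic yield y = 0.114. Discount each cash flow and weight by its year:
  t   CF        PV=CF/(1+0.114)^t    t·PV
  1         6.25         5.6104         5.6104
  2         6.25         5.0363        10.0726
  3         6.25         4.5209        13.5627
  4         6.25         4.0583        16.2330
  5         6.25         3.6430        18.2148
  6         6.25         3.2702        19.6210
  7         6.25         2.9355        20.5486
  8         6.25         2.6351        21.0809
  9       506.25       191.6012     1,724.4112
  Σ                    223.3108     1,849.3550
Price P = Σ PV = 223.3108.
Macaulay duration = Σ(t·PV) / P = 1,849.3550 / 223.3108 = 8.28153 years.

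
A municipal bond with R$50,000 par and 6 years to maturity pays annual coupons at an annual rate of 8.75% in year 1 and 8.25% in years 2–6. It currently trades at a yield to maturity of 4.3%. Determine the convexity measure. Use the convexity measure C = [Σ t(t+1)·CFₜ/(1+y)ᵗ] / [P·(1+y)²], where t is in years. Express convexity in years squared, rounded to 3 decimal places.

30.552

With y = 0.043:
  t   CF        PV=CF/(1+0.043)^t    t·PV        t(t+1)·PV
  1     4,375.00     4,194.6309     4,194.6309       8,389.2617
  2     4,125.00     3,791.8866     7,583.7731      22,751.3193
  3     4,125.00     3,635.5576    10,906.6727      43,626.6910
  4     4,125.00     3,485.6736    13,942.6945      69,713.4723
  5     4,125.00     3,341.9690    16,709.8448     100,259.0685
  6    54,125.00    42,042.8413   252,257.0480   1,765,799.3361
  Σ                 60,492.5589   305,594.6640   2,010,539.1490
P = 60,492.5589.
Convexity = Σ t(t+1)·PV / [P·(1+y)²] = 2,010,539.1490 / (60,492.5589 × 1.087849) = 30.55216.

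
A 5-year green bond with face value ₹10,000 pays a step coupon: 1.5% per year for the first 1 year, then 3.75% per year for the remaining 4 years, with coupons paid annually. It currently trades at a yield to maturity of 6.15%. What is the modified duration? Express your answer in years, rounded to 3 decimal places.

Periodic yield y = 0.0615. First find Macaulay duration:
  t   CF        PV=CF/(1+0.0615)^t    t·PV
  1       150.00       141.3095       141.3095
  2       375.00       332.8061       665.6122
  3       375.00       313.5243       940.5730
  4       375.00       295.3597     1,181.4389
  5    10,375.00     7,698.1809    38,490.9045
  Σ                  8,781.1805    41,419.8381
P = 8,781.1805; Macaulay duration = 41,419.8381 / 8,781.1805 = 4.71689 years.
Modified duration = D_Mac / (1 + y) = 4.71689 / 1.0615 = 4.44361 years.

4.444 years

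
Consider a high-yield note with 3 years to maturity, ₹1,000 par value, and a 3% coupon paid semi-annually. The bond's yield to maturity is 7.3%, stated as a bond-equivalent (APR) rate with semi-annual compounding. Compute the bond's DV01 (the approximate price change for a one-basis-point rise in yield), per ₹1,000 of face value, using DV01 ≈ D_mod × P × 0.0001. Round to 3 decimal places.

₹0.246

Periodic yield y = 0.0365.
  t   CF        PV=CF/(1+0.0365)^t    t·PV
  1        15.00        14.4718        14.4718
  2        15.00        13.9622        27.9243
  3        15.00        13.4705        40.4115
  4        15.00        12.9961        51.9845
  5        15.00        12.5385        62.6924
  6     1,015.00       818.5594     4,911.3564
  Σ                    885.9984     5,108.8409
P = 885.9984; D_Mac = 5.76620 half-year periods = 2.88310 yrs; D_mod = 2.78157 yrs.
DV01 ≈ 2.78157 × 885.9984 × 0.0001 = 0.246447.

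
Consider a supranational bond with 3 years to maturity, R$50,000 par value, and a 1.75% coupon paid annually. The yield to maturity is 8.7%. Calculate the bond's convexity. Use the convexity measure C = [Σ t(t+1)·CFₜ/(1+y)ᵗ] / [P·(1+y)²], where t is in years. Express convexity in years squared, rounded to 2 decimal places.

With y = 0.087:
  t   CF        PV=CF/(1+0.087)^t    t·PV        t(t+1)·PV
  1       875.00       804.9678       804.9678       1,609.9356
  2       875.00       740.5408     1,481.0815       4,443.2445
  3    50,875.00    39,610.9985   118,832.9955     475,331.9819
  Σ                 41,156.5070   121,119.0448     481,385.1620
P = 41,156.5070.
Convexity = Σ t(t+1)·PV / [P·(1+y)²] = 481,385.1620 / (41,156.5070 × 1.181569) = 9.89909.

9.90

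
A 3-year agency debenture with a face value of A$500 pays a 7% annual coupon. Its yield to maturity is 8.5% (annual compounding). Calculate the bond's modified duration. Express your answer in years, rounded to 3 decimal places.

Periodic yield y = 0.085. First find Macaulay duration:
  t   CF        PV=CF/(1+0.085)^t    t·PV
  1        35.00        32.2581        32.2581
  2        35.00        29.7309        59.4619
  3       535.00       418.8558     1,256.5675
  Σ                    480.8448     1,348.2874
P = 480.8448; Macaulay duration = 1,348.2874 / 480.8448 = 2.80400 years.
Modified duration = D_Mac / (1 + y) = 2.80400 / 1.085 = 2.58433 years.

2.584 years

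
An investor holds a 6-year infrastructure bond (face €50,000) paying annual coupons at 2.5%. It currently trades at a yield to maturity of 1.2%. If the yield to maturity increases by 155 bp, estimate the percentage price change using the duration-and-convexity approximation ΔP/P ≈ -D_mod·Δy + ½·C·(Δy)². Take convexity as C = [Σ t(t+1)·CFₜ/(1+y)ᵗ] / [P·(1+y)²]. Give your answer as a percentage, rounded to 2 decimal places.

With y = 0.012:
  t   CF        PV=CF/(1+0.012)^t    t·PV        t(t+1)·PV
  1     1,250.00     1,235.1779     1,235.1779       2,470.3557
  2     1,250.00     1,220.5315     2,441.0630       7,323.1889
  3     1,250.00     1,206.0588     3,618.1763      14,472.7054
  4     1,250.00     1,191.7577     4,767.0308      23,835.1538
  5     1,250.00     1,177.6262     5,888.1309      35,328.7853
  6    51,250.00    47,710.1514   286,260.9084   2,003,826.3587
  Σ                 53,741.3034   304,210.4872   2,087,256.5479
P = 53,741.3034; D_Mac = 5.66065 yrs; D_mod = 5.59352 yrs; C = 37.92334.
Duration effect: -5.59352 × (+0.0155) = -0.086700
Convexity effect: 0.5 × 37.92334 × (0.0155)² = +0.0045555
ΔP/P ≈ -0.086700 + 0.0045555 = -0.082144 = -8.2144%.

-8.21%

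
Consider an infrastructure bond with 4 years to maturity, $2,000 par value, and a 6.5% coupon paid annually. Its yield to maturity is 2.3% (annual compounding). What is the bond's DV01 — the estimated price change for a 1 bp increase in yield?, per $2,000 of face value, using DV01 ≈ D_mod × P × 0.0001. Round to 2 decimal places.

$0.83

Periodic yield y = 0.023.
  t   CF        PV=CF/(1+0.023)^t    t·PV
  1       130.00       127.0772       127.0772
  2       130.00       124.2202       248.4403
  3       130.00       121.4273       364.2820
  4     2,130.00     1,944.8095     7,779.2380
  Σ                  2,317.5342     8,519.0376
P = 2,317.5342; D_Mac = 3.67591 yrs; D_mod = 3.59326 yrs.
DV01 ≈ 3.59326 × 2,317.5342 × 0.0001 = 0.832750.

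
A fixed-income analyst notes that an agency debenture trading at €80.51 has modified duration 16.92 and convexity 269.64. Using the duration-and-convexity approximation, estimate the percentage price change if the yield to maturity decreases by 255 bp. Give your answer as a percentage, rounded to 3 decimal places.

+51.913%

Duration effect: -D_mod·Δy = -16.92 × (-0.0255) = +0.431460
Convexity effect: ½·C·(Δy)² = 0.5 × 269.64 × (-0.0255)² = +0.087666705
ΔP/P ≈ +0.431460 + 0.087666705 = +0.519126705
= +51.9126705%.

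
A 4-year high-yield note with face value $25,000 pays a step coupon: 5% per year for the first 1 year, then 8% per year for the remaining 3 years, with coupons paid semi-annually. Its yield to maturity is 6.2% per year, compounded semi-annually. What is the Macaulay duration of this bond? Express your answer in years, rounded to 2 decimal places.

Periodic yield y = 0.031. Discount each cash flow and weight by its period:
  t   CF        PV=CF/(1+0.031)^t    t·PV
  1       625.00       606.2076       606.2076
  2       625.00       587.9802     1,175.9604
  3     1,000.00       912.4814     2,737.4441
  4     1,000.00       885.0450     3,540.1799
  5     1,000.00       858.4335     4,292.1677
  6     1,000.00       832.6222     4,995.7335
  7     1,000.00       807.5870     5,653.1093
  8    26,000.00    20,365.9196   162,927.3571
  Σ                 25,856.2765   185,928.1594
Price P = Σ PV = 25,856.2765.
Macaulay duration = Σ(t·PV) / P = 185,928.1594 / 25,856.2765 = 7.19083 half-year periods.
In years: 7.19083 / 2 = 3.59542 years.

3.60 years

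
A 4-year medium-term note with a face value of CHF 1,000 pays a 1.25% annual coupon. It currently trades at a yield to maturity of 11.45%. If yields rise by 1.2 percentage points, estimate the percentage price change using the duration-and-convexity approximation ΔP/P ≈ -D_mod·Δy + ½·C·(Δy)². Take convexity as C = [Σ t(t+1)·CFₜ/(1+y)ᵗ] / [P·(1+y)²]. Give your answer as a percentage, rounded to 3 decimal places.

With y = 0.1145:
  t   CF        PV=CF/(1+0.1145)^t    t·PV        t(t+1)·PV
  1        12.50        11.2158        11.2158          22.4316
  2        12.50        10.0635        20.1270          60.3811
  3        12.50         9.0296        27.0889         108.3555
  4     1,012.50       656.2582     2,625.0328      13,125.1639
  Σ                    686.5671     2,683.4645      13,316.3321
P = 686.5671; D_Mac = 3.90852 yrs; D_mod = 3.50698 yrs; C = 15.61498.
Duration effect: -3.50698 × (+0.012) = -0.042084
Convexity effect: 0.5 × 15.61498 × (0.012)² = +0.0011243
ΔP/P ≈ -0.042084 + 0.0011243 = -0.040959 = -4.0959%.

-4.096%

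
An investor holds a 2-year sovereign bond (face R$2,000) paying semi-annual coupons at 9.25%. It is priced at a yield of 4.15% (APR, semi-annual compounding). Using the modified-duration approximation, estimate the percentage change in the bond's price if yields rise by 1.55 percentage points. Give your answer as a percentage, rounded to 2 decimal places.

-2.85%

Periodic yield y = 0.02075. Modified duration first:
  t   CF        PV=CF/(1+0.02075)^t    t·PV
  1        92.50        90.6196        90.6196
  2        92.50        88.7775       177.5550
  3        92.50        86.9728       260.9185
  4     2,092.50     1,927.4713     7,709.8851
  Σ                  2,193.8412     8,238.9782
P = 2,193.8412; D_Mac = 3.75550 half-year periods = 1.87775 yrs; D_mod = 1.87775/(1+0.02075) = 1.83958 yrs.
ΔP/P ≈ -D_mod · Δy = -1.83958 × (+0.0155) = -0.028513 = -2.8513%.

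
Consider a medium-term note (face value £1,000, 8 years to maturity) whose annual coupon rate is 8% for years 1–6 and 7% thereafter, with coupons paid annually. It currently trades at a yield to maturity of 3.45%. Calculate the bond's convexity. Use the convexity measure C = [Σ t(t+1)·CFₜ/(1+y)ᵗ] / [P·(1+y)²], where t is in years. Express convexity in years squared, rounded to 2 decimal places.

With y = 0.0345:
  t   CF        PV=CF/(1+0.0345)^t    t·PV        t(t+1)·PV
  1        80.00        77.3320        77.3320         154.6641
  2        80.00        74.7531       149.5061         448.5184
  3        80.00        72.2601       216.7803         867.1211
  4        80.00        69.8503       279.4010       1,397.0051
  5        80.00        67.5208       337.6039       2,025.6237
  6        80.00        65.2690       391.6141       2,741.2984
  7        70.00        55.2058       386.4405       3,091.5239
  8     1,070.00       815.7176     6,525.7406      58,731.6652
  Σ                  1,297.9086     8,364.4185      69,457.4198
P = 1,297.9086.
Convexity = Σ t(t+1)·PV / [P·(1+y)²] = 69,457.4198 / (1,297.9086 × 1.070190) = 50.00501.

50.01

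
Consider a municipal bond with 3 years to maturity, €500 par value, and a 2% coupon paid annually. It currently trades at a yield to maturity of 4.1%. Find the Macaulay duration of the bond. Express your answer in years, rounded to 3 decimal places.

Periodic yield y = 0.041. Discount each cash flow and weight by its year:
  t   CF        PV=CF/(1+0.041)^t    t·PV
  1        10.00         9.6061         9.6061
  2        10.00         9.2278        18.4556
  3       510.00       452.0828     1,356.2484
  Σ                    470.9168     1,384.3102
Price P = Σ PV = 470.9168.
Macaulay duration = Σ(t·PV) / P = 1,384.3102 / 470.9168 = 2.93961 years.

2.940 years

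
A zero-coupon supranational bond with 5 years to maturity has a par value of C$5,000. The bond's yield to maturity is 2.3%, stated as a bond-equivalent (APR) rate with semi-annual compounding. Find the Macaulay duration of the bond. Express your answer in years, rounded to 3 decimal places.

A zero-coupon bond has a single cash flow at maturity, so its Macaulay duration equals its maturity: 5 years.
(Equivalently: 10 semi-annual periods ÷ 2 = 5 years.)

5.000 years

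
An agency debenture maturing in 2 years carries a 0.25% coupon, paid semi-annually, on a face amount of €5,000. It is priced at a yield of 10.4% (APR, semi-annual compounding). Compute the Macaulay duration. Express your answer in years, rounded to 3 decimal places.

Periodic yield y = 0.052. Discount each cash flow and weight by its period:
  t   CF        PV=CF/(1+0.052)^t    t·PV
  1         6.25         5.9411         5.9411
  2         6.25         5.6474        11.2948
  3         6.25         5.3683        16.1048
  4     5,006.25     4,087.4229    16,349.6916
  Σ                  4,104.3796    16,383.0322
Price P = Σ PV = 4,104.3796.
Macaulay duration = Σ(t·PV) / P = 16,383.0322 / 4,104.3796 = 3.99160 half-year periods.
In years: 3.99160 / 2 = 1.99580 years.

1.996 years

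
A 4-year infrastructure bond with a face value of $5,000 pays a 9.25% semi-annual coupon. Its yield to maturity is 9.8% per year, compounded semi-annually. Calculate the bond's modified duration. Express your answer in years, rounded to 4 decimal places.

Periodic yield y = 0.049. First find Macaulay duration:
  t   CF        PV=CF/(1+0.049)^t    t·PV
  1       231.25       220.4480       220.4480
  2       231.25       210.1507       420.3013
  3       231.25       200.3343       601.0029
  4       231.25       190.9764       763.9058
  5       231.25       182.0557       910.2785
  6       231.25       173.5517     1,041.3101
  7       231.25       165.4449     1,158.1141
  8     5,231.25     3,567.8088    28,542.4702
  Σ                  4,910.7705    33,657.8309
P = 4,910.7705; Macaulay duration = 33,657.8309 / 4,910.7705 = 6.85388 half-year periods = 3.42694 years.
Modified duration = D_Mac / (1 + y) = 3.42694 / 1.049 = 3.26686 years.

3.2669 years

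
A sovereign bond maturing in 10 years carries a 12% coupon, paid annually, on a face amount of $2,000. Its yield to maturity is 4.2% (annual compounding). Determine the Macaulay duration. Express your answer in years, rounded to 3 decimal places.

7.133 years

Periodic yield y = 0.042. Discount each cash flow and weight by its year:
  t   CF        PV=CF/(1+0.042)^t    t·PV
  1       240.00       230.3263       230.3263
  2       240.00       221.0425       442.0850
  3       240.00       212.1329       636.3988
  4       240.00       203.5825       814.3299
  5       240.00       195.3766       976.8832
  6       240.00       187.5016     1,125.0095
  7       240.00       179.9439     1,259.6075
  8       240.00       172.6909     1,381.5273
  9       240.00       165.7302     1,491.5722
  10    2,240.00     1,484.4680    14,844.6796
  Σ                  3,252.7955    23,202.4193
Price P = Σ PV = 3,252.7955.
Macaulay duration = Σ(t·PV) / P = 23,202.4193 / 3,252.7955 = 7.13307 years.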